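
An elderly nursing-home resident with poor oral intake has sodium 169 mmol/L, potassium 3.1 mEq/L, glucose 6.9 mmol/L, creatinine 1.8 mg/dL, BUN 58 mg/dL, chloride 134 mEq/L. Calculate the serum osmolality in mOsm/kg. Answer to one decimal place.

365.6 mOsm/kg

Calculated osmolality = 2·Na + glucose + BUN/2.8
= 2·169 + 6.9 + 58/2.8
= 338 + 6.90 + 20.71
= 365.61 mOsm/kg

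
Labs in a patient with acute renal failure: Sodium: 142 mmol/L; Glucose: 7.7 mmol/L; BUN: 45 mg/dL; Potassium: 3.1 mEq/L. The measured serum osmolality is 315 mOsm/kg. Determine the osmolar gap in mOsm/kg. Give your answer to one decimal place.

7.2 mOsm/kg

Calculated osmolality = 2·Na + glucose + BUN/2.8
= 2·142 + 7.7 + 45/2.8
= 284 + 7.70 + 16.07
= 307.77 mOsm/kg ≈ 307.8 mOsm/kg
Osmolar gap = measured − calculated = 315 − 307.8 = 7.2 mOsm/kg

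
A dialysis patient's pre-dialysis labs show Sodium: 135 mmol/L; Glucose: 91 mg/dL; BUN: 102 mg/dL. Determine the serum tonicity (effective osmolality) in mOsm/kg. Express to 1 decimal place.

275.1 mOsm/kg

Effective osmolality excludes urea (freely permeant across cell membranes):
2·Na + glucose/18
= 2·135 + 91/18
= 270 + 5.06
= 275.06 mOsm/kg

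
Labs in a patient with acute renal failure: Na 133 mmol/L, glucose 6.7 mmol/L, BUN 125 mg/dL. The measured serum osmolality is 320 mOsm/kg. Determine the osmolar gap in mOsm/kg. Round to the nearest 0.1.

Calculated osmolality = 2·Na + glucose + BUN/2.8
= 2·133 + 6.7 + 125/2.8
= 266 + 6.70 + 44.64
= 317.34 mOsm/kg ≈ 317.3 mOsm/kg
Osmolar gap = measured − calculated = 320 − 317.3 = 2.7 mOsm/kg

2.7 mOsm/kg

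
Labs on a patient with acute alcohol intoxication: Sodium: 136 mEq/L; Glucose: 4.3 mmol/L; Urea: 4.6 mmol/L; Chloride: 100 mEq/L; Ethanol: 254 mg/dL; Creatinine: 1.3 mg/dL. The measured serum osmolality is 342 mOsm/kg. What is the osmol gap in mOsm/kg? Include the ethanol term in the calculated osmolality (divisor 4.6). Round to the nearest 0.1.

5.9 mOsm/kg

Calculated osmolality = 2·Na + glucose + urea + ethanol/4.6
= 2·136 + 4.3 + 4.6 + 254/4.6
= 272 + 4.30 + 4.60 + 55.22
= 336.12 mOsm/kg ≈ 336.1 mOsm/kg
Osmolar gap = measured − calculated = 342 − 336.1 = 5.9 mOsm/kg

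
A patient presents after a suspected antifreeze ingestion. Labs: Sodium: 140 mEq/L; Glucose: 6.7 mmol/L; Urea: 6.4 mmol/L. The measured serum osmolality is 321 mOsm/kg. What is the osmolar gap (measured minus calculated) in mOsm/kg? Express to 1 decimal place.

27.9 mOsm/kg

Calculated osmolality = 2·Na + glucose + urea
= 2·140 + 6.7 + 6.4
= 280 + 6.70 + 6.40
= 293.1 mOsm/kg ≈ 293.1 mOsm/kg
Osmolar gap = measured − calculated = 321 − 293.1 = 27.9 mOsm/kg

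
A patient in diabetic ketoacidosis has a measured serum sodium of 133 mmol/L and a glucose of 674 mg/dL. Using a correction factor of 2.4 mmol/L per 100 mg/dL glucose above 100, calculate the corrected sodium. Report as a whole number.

147 mmol/L

Corrected Na = measured Na + 2.4 · (glucose − 100)/100
= 133 + 2.4 · (674 − 100)/100
= 133 + 13.8
= 146.8 mmol/L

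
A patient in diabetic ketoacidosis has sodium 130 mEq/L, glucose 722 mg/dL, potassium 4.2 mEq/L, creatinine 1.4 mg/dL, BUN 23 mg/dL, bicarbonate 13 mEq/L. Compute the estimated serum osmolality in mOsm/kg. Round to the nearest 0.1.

Calculated osmolality = 2·Na + glucose/18 + BUN/2.8
= 2·130 + 722/18 + 23/2.8
= 260 + 40.11 + 8.21
= 308.32 mOsm/kg

308.3 mOsm/kg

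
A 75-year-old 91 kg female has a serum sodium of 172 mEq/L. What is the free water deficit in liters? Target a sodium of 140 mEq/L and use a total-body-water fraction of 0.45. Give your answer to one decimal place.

9.4 L

TBW = 0.45 · 91 = 40.95 L
Free water deficit = TBW · (Na/140 − 1)
= 40.95 · (172/140 − 1)
= 40.95 · 0.2286
= 9.36 L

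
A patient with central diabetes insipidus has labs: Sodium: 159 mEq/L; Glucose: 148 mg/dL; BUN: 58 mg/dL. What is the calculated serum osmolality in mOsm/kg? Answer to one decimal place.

Calculated osmolality = 2·Na + glucose/18 + BUN/2.8
= 2·159 + 148/18 + 58/2.8
= 318 + 8.22 + 20.71
= 346.93 mOsm/kg

346.9 mOsm/kg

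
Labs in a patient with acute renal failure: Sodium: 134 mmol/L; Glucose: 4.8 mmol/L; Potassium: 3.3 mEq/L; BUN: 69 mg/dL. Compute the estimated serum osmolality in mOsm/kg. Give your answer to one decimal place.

297.4 mOsm/kg

Calculated osmolality = 2·Na + glucose + BUN/2.8
= 2·134 + 4.8 + 69/2.8
= 268 + 4.80 + 24.64
= 297.44 mOsm/kg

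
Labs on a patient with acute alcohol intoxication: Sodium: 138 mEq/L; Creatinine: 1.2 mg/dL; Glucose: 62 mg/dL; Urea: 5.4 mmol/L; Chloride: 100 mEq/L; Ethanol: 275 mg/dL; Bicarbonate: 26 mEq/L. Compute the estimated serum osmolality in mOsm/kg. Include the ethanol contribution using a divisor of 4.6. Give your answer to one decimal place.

Calculated osmolality = 2·Na + glucose/18 + urea + ethanol/4.6
= 2·138 + 62/18 + 5.4 + 275/4.6
= 276 + 3.44 + 5.40 + 59.78
= 344.62 mOsm/kg

344.6 mOsm/kg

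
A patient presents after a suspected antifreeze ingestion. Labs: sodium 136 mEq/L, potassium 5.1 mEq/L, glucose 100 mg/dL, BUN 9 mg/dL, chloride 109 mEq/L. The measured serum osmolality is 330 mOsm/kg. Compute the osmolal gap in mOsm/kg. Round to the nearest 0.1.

49.2 mOsm/kg

Calculated osmolality = 2·Na + glucose/18 + BUN/2.8
= 2·136 + 100/18 + 9/2.8
= 272 + 5.56 + 3.21
= 280.77 mOsm/kg ≈ 280.8 mOsm/kg
Osmolar gap = measured − calculated = 330 − 280.8 = 49.2 mOsm/kg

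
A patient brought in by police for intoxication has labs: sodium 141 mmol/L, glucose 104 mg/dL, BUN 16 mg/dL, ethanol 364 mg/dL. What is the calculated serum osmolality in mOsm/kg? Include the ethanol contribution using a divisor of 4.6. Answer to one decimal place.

Calculated osmolality = 2·Na + glucose/18 + BUN/2.8 + ethanol/4.6
= 2·141 + 104/18 + 16/2.8 + 364/4.6
= 282 + 5.78 + 5.71 + 79.13
= 372.62 mOsm/kg

372.6 mOsm/kg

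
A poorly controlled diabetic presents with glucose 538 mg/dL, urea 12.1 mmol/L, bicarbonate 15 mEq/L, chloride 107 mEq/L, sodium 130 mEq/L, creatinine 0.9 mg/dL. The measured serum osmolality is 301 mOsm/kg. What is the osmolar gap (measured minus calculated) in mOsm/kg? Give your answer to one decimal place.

Calculated osmolality = 2·Na + glucose/18 + urea
= 2·130 + 538/18 + 12.1
= 260 + 29.89 + 12.10
= 301.99 mOsm/kg ≈ 302.0 mOsm/kg
Osmolar gap = measured − calculated = 301 − 302.0 = -1.0 mOsm/kg

-1.0 mOsm/kg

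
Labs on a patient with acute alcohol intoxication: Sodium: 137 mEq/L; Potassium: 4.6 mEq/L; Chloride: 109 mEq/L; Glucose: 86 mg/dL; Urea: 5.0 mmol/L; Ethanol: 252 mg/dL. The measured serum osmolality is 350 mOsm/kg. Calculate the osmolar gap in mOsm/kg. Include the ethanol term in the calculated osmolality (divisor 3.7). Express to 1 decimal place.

-1.9 mOsm/kg

Calculated osmolality = 2·Na + glucose/18 + urea + ethanol/3.7
= 2·137 + 86/18 + 5 + 252/3.7
= 274 + 4.78 + 5 + 68.11
= 351.89 mOsm/kg ≈ 351.9 mOsm/kg
Osmolar gap = measured − calculated = 350 − 351.9 = -1.9 mOsm/kg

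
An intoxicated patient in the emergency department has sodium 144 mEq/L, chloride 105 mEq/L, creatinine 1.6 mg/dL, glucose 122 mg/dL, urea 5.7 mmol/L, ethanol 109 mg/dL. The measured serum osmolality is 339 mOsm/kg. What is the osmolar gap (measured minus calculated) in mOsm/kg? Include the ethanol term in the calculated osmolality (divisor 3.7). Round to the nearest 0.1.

9.1 mOsm/kg

Calculated osmolality = 2·Na + glucose/18 + urea + ethanol/3.7
= 2·144 + 122/18 + 5.7 + 109/3.7
= 288 + 6.78 + 5.70 + 29.46
= 329.94 mOsm/kg ≈ 329.9 mOsm/kg
Osmolar gap = measured − calculated = 339 − 329.9 = 9.1 mOsm/kg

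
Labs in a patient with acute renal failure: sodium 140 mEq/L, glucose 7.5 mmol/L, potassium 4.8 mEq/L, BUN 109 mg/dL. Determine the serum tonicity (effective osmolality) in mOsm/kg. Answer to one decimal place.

287.5 mOsm/kg

Effective osmolality excludes urea (freely permeant across cell membranes):
2·Na + glucose
= 2·140 + 7.5
= 280 + 7.5
= 287.5 mOsm/kg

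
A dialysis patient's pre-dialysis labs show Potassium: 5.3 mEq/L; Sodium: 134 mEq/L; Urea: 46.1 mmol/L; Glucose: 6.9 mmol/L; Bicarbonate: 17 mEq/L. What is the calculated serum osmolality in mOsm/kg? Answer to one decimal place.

Calculated osmolality = 2·Na + glucose + urea
= 2·134 + 6.9 + 46.1
= 268 + 6.90 + 46.10
= 321 mOsm/kg

321.0 mOsm/kg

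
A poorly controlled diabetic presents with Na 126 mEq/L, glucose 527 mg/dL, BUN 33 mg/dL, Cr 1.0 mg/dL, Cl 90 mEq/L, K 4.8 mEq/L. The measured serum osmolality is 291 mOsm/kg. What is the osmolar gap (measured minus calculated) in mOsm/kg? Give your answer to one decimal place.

Calculated osmolality = 2·Na + glucose/18 + BUN/2.8
= 2·126 + 527/18 + 33/2.8
= 252 + 29.28 + 11.79
= 293.07 mOsm/kg ≈ 293.1 mOsm/kg
Osmolar gap = measured − calculated = 291 − 293.1 = -2.1 mOsm/kg

-2.1 mOsm/kg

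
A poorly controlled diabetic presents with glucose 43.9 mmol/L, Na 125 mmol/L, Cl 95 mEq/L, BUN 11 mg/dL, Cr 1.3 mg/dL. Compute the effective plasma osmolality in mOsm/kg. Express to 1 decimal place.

Effective osmolality excludes urea (freely permeant across cell membranes):
2·Na + glucose
= 2·125 + 43.9
= 250 + 43.9
= 293.9 mOsm/kg

293.9 mOsm/kg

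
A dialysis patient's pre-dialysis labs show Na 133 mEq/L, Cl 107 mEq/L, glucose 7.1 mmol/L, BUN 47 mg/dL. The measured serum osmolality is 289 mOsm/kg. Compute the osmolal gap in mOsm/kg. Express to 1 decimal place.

Calculated osmolality = 2·Na + glucose + BUN/2.8
= 2·133 + 7.1 + 47/2.8
= 266 + 7.10 + 16.79
= 289.89 mOsm/kg ≈ 289.9 mOsm/kg
Osmolar gap = measured − calculated = 289 − 289.9 = -0.9 mOsm/kg

-0.9 mOsm/kg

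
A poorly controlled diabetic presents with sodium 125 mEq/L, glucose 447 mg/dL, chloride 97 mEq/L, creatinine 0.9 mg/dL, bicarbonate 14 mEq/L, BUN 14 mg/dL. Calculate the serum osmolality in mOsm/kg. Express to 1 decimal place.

279.8 mOsm/kg

Calculated osmolality = 2·Na + glucose/18 + BUN/2.8
= 2·125 + 447/18 + 14/2.8
= 250 + 24.83 + 5
= 279.83 mOsm/kg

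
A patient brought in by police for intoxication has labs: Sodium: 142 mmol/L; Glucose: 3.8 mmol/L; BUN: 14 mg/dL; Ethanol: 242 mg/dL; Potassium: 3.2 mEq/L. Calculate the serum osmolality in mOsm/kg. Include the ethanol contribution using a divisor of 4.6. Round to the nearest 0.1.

345.4 mOsm/kg

Calculated osmolality = 2·Na + glucose + BUN/2.8 + ethanol/4.6
= 2·142 + 3.8 + 14/2.8 + 242/4.6
= 284 + 3.80 + 5 + 52.61
= 345.41 mOsm/kg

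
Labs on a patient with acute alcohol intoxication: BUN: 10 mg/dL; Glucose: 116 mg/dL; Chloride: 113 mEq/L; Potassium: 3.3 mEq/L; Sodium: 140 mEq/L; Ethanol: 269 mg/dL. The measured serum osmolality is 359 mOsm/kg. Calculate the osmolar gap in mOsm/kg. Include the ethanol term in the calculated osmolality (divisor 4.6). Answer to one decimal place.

10.5 mOsm/kg

Calculated osmolality = 2·Na + glucose/18 + BUN/2.8 + ethanol/4.6
= 2·140 + 116/18 + 10/2.8 + 269/4.6
= 280 + 6.44 + 3.57 + 58.48
= 348.49 mOsm/kg ≈ 348.5 mOsm/kg
Osmolar gap = measured − calculated = 359 − 348.5 = 10.5 mOsm/kg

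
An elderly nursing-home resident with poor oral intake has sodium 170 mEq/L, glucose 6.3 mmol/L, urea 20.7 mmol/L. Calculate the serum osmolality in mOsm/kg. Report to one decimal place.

Calculated osmolality = 2·Na + glucose + urea
= 2·170 + 6.3 + 20.7
= 340 + 6.30 + 20.70
= 367 mOsm/kg

367.0 mOsm/kg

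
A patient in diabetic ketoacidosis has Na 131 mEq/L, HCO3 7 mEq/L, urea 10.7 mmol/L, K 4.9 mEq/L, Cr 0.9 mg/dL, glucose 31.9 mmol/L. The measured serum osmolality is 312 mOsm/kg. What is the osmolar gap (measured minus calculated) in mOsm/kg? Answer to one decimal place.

7.4 mOsm/kg

Calculated osmolality = 2·Na + glucose + urea
= 2·131 + 31.9 + 10.7
= 262 + 31.90 + 10.70
= 304.6 mOsm/kg ≈ 304.6 mOsm/kg
Osmolar gap = measured − calculated = 312 − 304.6 = 7.4 mOsm/kg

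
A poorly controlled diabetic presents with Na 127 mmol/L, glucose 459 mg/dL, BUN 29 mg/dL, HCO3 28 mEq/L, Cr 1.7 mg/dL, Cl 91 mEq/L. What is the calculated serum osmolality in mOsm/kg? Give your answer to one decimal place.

Calculated osmolality = 2·Na + glucose/18 + BUN/2.8
= 2·127 + 459/18 + 29/2.8
= 254 + 25.50 + 10.36
= 289.86 mOsm/kg

289.9 mOsm/kg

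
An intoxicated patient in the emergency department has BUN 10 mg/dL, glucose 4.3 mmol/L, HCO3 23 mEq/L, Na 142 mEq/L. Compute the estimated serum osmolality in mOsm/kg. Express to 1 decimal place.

291.9 mOsm/kg

Calculated osmolality = 2·Na + glucose + BUN/2.8
= 2·142 + 4.3 + 10/2.8
= 284 + 4.30 + 3.57
= 291.87 mOsm/kg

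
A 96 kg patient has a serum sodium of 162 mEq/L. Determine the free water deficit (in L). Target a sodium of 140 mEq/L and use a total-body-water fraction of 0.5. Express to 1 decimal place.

7.5 L

TBW = 0.5 · 96 = 48 L
Free water deficit = TBW · (Na/140 − 1)
= 48 · (162/140 − 1)
= 48 · 0.1571
= 7.54 L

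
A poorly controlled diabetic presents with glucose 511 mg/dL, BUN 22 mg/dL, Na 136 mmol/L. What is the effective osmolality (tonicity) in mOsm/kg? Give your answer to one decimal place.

Effective osmolality excludes urea (freely permeant across cell membranes):
2·Na + glucose/18
= 2·136 + 511/18
= 272 + 28.39
= 300.39 mOsm/kg

300.4 mOsm/kg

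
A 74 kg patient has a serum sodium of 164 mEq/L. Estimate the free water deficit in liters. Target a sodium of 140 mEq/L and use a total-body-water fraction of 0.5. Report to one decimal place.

TBW = 0.5 · 74 = 37 L
Free water deficit = TBW · (Na/140 − 1)
= 37 · (164/140 − 1)
= 37 · 0.1714
= 6.34 L

6.3 L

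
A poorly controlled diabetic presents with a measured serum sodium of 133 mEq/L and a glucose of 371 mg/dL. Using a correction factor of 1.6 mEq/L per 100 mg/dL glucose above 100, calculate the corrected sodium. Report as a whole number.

137 mEq/L

Corrected Na = measured Na + 1.6 · (glucose − 100)/100
= 133 + 1.6 · (371 − 100)/100
= 133 + 4.3
= 137.3 mEq/L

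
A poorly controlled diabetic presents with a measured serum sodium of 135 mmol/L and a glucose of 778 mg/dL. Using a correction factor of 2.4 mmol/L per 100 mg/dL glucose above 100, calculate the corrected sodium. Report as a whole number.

151 mmol/L

Corrected Na = measured Na + 2.4 · (glucose − 100)/100
= 135 + 2.4 · (778 − 100)/100
= 135 + 16.3
= 151.3 mmol/L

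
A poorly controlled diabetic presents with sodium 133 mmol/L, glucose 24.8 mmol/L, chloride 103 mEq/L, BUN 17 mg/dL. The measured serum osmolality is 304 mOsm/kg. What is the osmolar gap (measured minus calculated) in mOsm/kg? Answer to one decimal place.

Calculated osmolality = 2·Na + glucose + BUN/2.8
= 2·133 + 24.8 + 17/2.8
= 266 + 24.80 + 6.07
= 296.87 mOsm/kg ≈ 296.9 mOsm/kg
Osmolar gap = measured − calculated = 304 − 296.9 = 7.1 mOsm/kg

7.1 mOsm/kg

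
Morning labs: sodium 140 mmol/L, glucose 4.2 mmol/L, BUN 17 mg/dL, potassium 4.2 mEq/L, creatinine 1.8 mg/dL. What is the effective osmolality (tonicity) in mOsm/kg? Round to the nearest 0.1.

Effective osmolality excludes urea (freely permeant across cell membranes):
2·Na + glucose
= 2·140 + 4.2
= 280 + 4.2
= 284.2 mOsm/kg

284.2 mOsm/kg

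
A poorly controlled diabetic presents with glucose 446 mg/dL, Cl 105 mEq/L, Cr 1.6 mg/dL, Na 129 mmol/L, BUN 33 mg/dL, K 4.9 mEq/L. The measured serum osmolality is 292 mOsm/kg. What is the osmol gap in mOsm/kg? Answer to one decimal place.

Calculated osmolality = 2·Na + glucose/18 + BUN/2.8
= 2·129 + 446/18 + 33/2.8
= 258 + 24.78 + 11.79
= 294.57 mOsm/kg ≈ 294.6 mOsm/kg
Osmolar gap = measured − calculated = 292 − 294.6 = -2.6 mOsm/kg

-2.6 mOsm/kg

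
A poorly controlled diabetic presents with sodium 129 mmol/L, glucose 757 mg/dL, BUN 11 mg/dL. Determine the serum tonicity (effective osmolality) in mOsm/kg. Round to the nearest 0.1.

300.1 mOsm/kg

Effective osmolality excludes urea (freely permeant across cell membranes):
2·Na + glucose/18
= 2·129 + 757/18
= 258 + 42.06
= 300.06 mOsm/kg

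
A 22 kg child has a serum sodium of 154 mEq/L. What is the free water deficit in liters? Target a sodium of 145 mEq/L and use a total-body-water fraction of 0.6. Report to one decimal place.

TBW = 0.6 · 22 = 13.2 L
Free water deficit = TBW · (Na/145 − 1)
= 13.2 · (154/145 − 1)
= 13.2 · 0.0621
= 0.82 L

0.8 L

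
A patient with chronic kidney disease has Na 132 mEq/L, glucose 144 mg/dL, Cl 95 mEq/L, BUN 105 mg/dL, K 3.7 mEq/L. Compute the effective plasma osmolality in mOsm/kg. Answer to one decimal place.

Effective osmolality excludes urea (freely permeant across cell membranes):
2·Na + glucose/18
= 2·132 + 144/18
= 264 + 8
= 272 mOsm/kg

272.0 mOsm/kg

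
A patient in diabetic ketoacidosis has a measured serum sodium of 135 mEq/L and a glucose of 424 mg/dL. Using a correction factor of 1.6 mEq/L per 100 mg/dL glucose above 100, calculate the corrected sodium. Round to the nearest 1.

140 mEq/L

Corrected Na = measured Na + 1.6 · (glucose − 100)/100
= 135 + 1.6 · (424 − 100)/100
= 135 + 5.2
= 140.2 mEq/L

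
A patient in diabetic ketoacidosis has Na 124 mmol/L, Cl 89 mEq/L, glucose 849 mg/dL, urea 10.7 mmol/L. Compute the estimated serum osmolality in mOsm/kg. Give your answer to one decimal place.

305.9 mOsm/kg

Calculated osmolality = 2·Na + glucose/18 + urea
= 2·124 + 849/18 + 10.7
= 248 + 47.17 + 10.70
= 305.87 mOsm/kg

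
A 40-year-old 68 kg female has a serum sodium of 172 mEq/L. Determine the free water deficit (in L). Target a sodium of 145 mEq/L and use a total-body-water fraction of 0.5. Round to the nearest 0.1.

6.3 L

TBW = 0.5 · 68 = 34 L
Free water deficit = TBW · (Na/145 − 1)
= 34 · (172/145 − 1)
= 34 · 0.1862
= 6.33 L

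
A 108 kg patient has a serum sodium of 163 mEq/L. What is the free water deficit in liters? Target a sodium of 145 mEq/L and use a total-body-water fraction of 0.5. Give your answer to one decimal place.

6.7 L

TBW = 0.5 · 108 = 54 L
Free water deficit = TBW · (Na/145 − 1)
= 54 · (163/145 − 1)
= 54 · 0.1241
= 6.7 L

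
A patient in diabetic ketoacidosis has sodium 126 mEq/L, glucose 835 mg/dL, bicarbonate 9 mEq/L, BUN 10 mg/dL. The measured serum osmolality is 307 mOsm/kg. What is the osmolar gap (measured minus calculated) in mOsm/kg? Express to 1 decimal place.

5.0 mOsm/kg

Calculated osmolality = 2·Na + glucose/18 + BUN/2.8
= 2·126 + 835/18 + 10/2.8
= 252 + 46.39 + 3.57
= 301.96 mOsm/kg ≈ 302.0 mOsm/kg
Osmolar gap = measured − calculated = 307 − 302.0 = 5.0 mOsm/kg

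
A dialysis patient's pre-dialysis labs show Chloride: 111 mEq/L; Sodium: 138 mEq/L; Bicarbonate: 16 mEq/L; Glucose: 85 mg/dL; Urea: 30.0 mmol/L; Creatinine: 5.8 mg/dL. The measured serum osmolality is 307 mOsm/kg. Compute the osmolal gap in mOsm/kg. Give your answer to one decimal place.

-3.7 mOsm/kg

Calculated osmolality = 2·Na + glucose/18 + urea
= 2·138 + 85/18 + 30
= 276 + 4.72 + 30
= 310.72 mOsm/kg ≈ 310.7 mOsm/kg
Osmolar gap = measured − calculated = 307 − 310.7 = -3.7 mOsm/kg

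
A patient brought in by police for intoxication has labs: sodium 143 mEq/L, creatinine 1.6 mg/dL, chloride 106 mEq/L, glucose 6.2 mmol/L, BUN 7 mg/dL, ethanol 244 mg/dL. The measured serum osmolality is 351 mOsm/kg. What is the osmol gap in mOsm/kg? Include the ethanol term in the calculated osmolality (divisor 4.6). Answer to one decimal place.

3.3 mOsm/kg

Calculated osmolality = 2·Na + glucose + BUN/2.8 + ethanol/4.6
= 2·143 + 6.2 + 7/2.8 + 244/4.6
= 286 + 6.20 + 2.50 + 53.04
= 347.74 mOsm/kg ≈ 347.7 mOsm/kg
Osmolar gap = measured − calculated = 351 − 347.7 = 3.3 mOsm/kg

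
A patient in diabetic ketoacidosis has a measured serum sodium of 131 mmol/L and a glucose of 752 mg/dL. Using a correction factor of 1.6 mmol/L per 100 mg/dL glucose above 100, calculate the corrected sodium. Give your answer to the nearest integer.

Corrected Na = measured Na + 1.6 · (glucose − 100)/100
= 131 + 1.6 · (752 − 100)/100
= 131 + 10.4
= 141.4 mmol/L

141 mmol/L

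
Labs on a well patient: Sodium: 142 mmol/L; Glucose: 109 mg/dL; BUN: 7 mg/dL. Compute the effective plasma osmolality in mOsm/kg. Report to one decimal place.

Effective osmolality excludes urea (freely permeant across cell membranes):
2·Na + glucose/18
= 2·142 + 109/18
= 284 + 6.06
= 290.06 mOsm/kg

290.1 mOsm/kg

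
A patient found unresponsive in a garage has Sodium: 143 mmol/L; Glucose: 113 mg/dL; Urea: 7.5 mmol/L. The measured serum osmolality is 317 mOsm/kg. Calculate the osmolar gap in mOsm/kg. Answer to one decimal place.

Calculated osmolality = 2·Na + glucose/18 + urea
= 2·143 + 113/18 + 7.5
= 286 + 6.28 + 7.50
= 299.78 mOsm/kg ≈ 299.8 mOsm/kg
Osmolar gap = measured − calculated = 317 − 299.8 = 17.2 mOsm/kg

17.2 mOsm/kg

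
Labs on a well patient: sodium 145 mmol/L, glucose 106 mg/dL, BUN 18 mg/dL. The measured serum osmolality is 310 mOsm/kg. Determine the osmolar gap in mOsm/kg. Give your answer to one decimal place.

Calculated osmolality = 2·Na + glucose/18 + BUN/2.8
= 2·145 + 106/18 + 18/2.8
= 290 + 5.89 + 6.43
= 302.32 mOsm/kg ≈ 302.3 mOsm/kg
Osmolar gap = measured − calculated = 310 − 302.3 = 7.7 mOsm/kg

7.7 mOsm/kg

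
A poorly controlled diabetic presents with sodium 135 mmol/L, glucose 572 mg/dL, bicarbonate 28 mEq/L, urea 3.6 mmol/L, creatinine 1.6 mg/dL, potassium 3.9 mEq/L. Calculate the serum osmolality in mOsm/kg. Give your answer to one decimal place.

Calculated osmolality = 2·Na + glucose/18 + urea
= 2·135 + 572/18 + 3.6
= 270 + 31.78 + 3.60
= 305.38 mOsm/kg

305.4 mOsm/kg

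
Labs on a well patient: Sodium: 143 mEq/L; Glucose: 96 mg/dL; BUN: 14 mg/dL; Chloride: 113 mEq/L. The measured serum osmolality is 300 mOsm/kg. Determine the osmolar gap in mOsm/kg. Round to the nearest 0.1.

Calculated osmolality = 2·Na + glucose/18 + BUN/2.8
= 2·143 + 96/18 + 14/2.8
= 286 + 5.33 + 5
= 296.33 mOsm/kg ≈ 296.3 mOsm/kg
Osmolar gap = measured − calculated = 300 − 296.3 = 3.7 mOsm/kg

3.7 mOsm/kg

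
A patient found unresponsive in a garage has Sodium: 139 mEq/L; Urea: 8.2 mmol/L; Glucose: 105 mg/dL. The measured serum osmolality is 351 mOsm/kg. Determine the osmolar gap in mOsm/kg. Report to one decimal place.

Calculated osmolality = 2·Na + glucose/18 + urea
= 2·139 + 105/18 + 8.2
= 278 + 5.83 + 8.20
= 292.03 mOsm/kg ≈ 292.0 mOsm/kg
Osmolar gap = measured − calculated = 351 − 292.0 = 59.0 mOsm/kg

59.0 mOsm/kg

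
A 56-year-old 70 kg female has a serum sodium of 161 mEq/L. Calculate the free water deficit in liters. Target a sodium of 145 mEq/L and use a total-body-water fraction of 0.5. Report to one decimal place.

3.9 L

TBW = 0.5 · 70 = 35 L
Free water deficit = TBW · (Na/145 − 1)
= 35 · (161/145 − 1)
= 35 · 0.1103
= 3.86 L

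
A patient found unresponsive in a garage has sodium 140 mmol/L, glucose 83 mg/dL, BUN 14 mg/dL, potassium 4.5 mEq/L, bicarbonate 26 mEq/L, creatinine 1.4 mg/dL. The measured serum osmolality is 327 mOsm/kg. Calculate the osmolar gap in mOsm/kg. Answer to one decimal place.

37.4 mOsm/kg

Calculated osmolality = 2·Na + glucose/18 + BUN/2.8
= 2·140 + 83/18 + 14/2.8
= 280 + 4.61 + 5
= 289.61 mOsm/kg ≈ 289.6 mOsm/kg
Osmolar gap = measured − calculated = 327 − 289.6 = 37.4 mOsm/kg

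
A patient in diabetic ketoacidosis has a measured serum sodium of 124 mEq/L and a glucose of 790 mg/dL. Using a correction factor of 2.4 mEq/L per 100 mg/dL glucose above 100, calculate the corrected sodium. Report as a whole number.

141 mEq/L

Corrected Na = measured Na + 2.4 · (glucose − 100)/100
= 124 + 2.4 · (790 − 100)/100
= 124 + 16.6
= 140.6 mEq/L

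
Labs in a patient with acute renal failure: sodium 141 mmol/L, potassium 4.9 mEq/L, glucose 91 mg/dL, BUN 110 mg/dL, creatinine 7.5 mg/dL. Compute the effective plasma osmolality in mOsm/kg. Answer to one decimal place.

287.1 mOsm/kg

Effective osmolality excludes urea (freely permeant across cell membranes):
2·Na + glucose/18
= 2·141 + 91/18
= 282 + 5.06
= 287.06 mOsm/kg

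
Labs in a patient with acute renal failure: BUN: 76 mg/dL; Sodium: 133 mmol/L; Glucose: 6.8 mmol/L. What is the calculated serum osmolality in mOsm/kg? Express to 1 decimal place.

Calculated osmolality = 2·Na + glucose + BUN/2.8
= 2·133 + 6.8 + 76/2.8
= 266 + 6.80 + 27.14
= 299.94 mOsm/kg

299.9 mOsm/kg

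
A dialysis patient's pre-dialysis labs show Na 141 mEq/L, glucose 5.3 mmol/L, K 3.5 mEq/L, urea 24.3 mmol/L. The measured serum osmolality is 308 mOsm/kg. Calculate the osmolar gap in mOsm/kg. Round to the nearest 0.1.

Calculated osmolality = 2·Na + glucose + urea
= 2·141 + 5.3 + 24.3
= 282 + 5.30 + 24.30
= 311.6 mOsm/kg ≈ 311.6 mOsm/kg
Osmolar gap = measured − calculated = 308 − 311.6 = -3.6 mOsm/kg

-3.6 mOsm/kg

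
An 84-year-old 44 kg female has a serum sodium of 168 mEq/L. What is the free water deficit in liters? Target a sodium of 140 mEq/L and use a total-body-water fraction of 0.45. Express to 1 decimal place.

4.0 L

TBW = 0.45 · 44 = 19.8 L
Free water deficit = TBW · (Na/140 − 1)
= 19.8 · (168/140 − 1)
= 19.8 · 0.2
= 3.96 L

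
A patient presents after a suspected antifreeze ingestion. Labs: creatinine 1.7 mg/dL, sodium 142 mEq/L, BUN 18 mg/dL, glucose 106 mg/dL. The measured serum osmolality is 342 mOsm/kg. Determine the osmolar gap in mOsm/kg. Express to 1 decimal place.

Calculated osmolality = 2·Na + glucose/18 + BUN/2.8
= 2·142 + 106/18 + 18/2.8
= 284 + 5.89 + 6.43
= 296.32 mOsm/kg ≈ 296.3 mOsm/kg
Osmolar gap = measured − calculated = 342 − 296.3 = 45.7 mOsm/kg

45.7 mOsm/kg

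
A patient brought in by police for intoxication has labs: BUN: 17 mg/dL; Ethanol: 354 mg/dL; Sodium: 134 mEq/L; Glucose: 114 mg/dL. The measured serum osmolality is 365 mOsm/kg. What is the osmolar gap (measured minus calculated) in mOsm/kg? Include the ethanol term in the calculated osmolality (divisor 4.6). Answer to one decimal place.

7.6 mOsm/kg

Calculated osmolality = 2·Na + glucose/18 + BUN/2.8 + ethanol/4.6
= 2·134 + 114/18 + 17/2.8 + 354/4.6
= 268 + 6.33 + 6.07 + 76.96
= 357.36 mOsm/kg ≈ 357.4 mOsm/kg
Osmolar gap = measured − calculated = 365 − 357.4 = 7.6 mOsm/kg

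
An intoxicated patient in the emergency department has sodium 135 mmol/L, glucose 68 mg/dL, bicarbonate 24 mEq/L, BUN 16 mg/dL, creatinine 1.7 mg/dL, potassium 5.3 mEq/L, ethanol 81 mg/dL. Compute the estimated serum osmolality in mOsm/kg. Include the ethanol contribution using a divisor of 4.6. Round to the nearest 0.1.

297.1 mOsm/kg

Calculated osmolality = 2·Na + glucose/18 + BUN/2.8 + ethanol/4.6
= 2·135 + 68/18 + 16/2.8 + 81/4.6
= 270 + 3.78 + 5.71 + 17.61
= 297.1 mOsm/kg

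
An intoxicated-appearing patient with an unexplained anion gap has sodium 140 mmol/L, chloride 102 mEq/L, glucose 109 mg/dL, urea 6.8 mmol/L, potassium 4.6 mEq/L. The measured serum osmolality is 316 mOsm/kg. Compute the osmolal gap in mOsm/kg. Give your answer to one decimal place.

23.1 mOsm/kg

Calculated osmolality = 2·Na + glucose/18 + urea
= 2·140 + 109/18 + 6.8
= 280 + 6.06 + 6.80
= 292.86 mOsm/kg ≈ 292.9 mOsm/kg
Osmolar gap = measured − calculated = 316 − 292.9 = 23.1 mOsm/kg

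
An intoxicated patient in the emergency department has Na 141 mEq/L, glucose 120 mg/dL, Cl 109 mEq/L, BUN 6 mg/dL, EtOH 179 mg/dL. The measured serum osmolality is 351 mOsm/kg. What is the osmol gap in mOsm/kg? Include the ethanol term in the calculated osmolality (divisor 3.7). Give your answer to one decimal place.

11.8 mOsm/kg

Calculated osmolality = 2·Na + glucose/18 + BUN/2.8 + ethanol/3.7
= 2·141 + 120/18 + 6/2.8 + 179/3.7
= 282 + 6.67 + 2.14 + 48.38
= 339.19 mOsm/kg ≈ 339.2 mOsm/kg
Osmolar gap = measured − calculated = 351 − 339.2 = 11.8 mOsm/kg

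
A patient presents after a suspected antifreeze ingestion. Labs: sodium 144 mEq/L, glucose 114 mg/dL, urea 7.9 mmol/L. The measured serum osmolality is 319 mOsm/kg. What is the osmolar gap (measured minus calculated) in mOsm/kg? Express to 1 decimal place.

Calculated osmolality = 2·Na + glucose/18 + urea
= 2·144 + 114/18 + 7.9
= 288 + 6.33 + 7.90
= 302.23 mOsm/kg ≈ 302.2 mOsm/kg
Osmolar gap = measured − calculated = 319 − 302.2 = 16.8 mOsm/kg

16.8 mOsm/kg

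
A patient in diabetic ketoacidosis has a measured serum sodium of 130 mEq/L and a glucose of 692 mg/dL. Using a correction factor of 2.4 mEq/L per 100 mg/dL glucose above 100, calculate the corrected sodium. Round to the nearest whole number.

Corrected Na = measured Na + 2.4 · (glucose − 100)/100
= 130 + 2.4 · (692 − 100)/100
= 130 + 14.2
= 144.2 mEq/L

144 mEq/L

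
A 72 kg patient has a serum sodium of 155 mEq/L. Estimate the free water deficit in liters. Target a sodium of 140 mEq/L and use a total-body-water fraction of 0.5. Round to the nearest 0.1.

TBW = 0.5 · 72 = 36 L
Free water deficit = TBW · (Na/140 − 1)
= 36 · (155/140 − 1)
= 36 · 0.1071
= 3.86 L

3.9 L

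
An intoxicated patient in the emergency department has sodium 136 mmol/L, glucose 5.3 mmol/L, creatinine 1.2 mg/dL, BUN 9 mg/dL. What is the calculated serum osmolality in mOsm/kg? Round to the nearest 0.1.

Calculated osmolality = 2·Na + glucose + BUN/2.8
= 2·136 + 5.3 + 9/2.8
= 272 + 5.30 + 3.21
= 280.51 mOsm/kg

280.5 mOsm/kg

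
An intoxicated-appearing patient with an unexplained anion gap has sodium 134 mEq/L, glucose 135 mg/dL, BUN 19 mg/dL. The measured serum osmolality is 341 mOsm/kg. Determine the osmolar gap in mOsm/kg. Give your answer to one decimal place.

Calculated osmolality = 2·Na + glucose/18 + BUN/2.8
= 2·134 + 135/18 + 19/2.8
= 268 + 7.50 + 6.79
= 282.29 mOsm/kg ≈ 282.3 mOsm/kg
Osmolar gap = measured − calculated = 341 − 282.3 = 58.7 mOsm/kg

58.7 mOsm/kg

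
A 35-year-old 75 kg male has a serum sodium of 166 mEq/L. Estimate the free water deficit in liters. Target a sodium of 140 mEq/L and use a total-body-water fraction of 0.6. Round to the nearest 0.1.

TBW = 0.6 · 75 = 45 L
Free water deficit = TBW · (Na/140 − 1)
= 45 · (166/140 − 1)
= 45 · 0.1857
= 8.36 L

8.4 L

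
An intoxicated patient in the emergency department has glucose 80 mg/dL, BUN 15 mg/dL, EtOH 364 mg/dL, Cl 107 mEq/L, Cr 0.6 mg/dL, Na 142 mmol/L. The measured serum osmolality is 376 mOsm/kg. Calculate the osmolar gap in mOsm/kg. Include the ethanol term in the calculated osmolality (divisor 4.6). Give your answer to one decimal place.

Calculated osmolality = 2·Na + glucose/18 + BUN/2.8 + ethanol/4.6
= 2·142 + 80/18 + 15/2.8 + 364/4.6
= 284 + 4.44 + 5.36 + 79.13
= 372.93 mOsm/kg ≈ 372.9 mOsm/kg
Osmolar gap = measured − calculated = 376 − 372.9 = 3.1 mOsm/kg

3.1 mOsm/kg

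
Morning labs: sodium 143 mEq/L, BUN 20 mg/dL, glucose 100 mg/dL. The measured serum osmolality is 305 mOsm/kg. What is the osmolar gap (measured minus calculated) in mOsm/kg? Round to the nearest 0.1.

Calculated osmolality = 2·Na + glucose/18 + BUN/2.8
= 2·143 + 100/18 + 20/2.8
= 286 + 5.56 + 7.14
= 298.7 mOsm/kg ≈ 298.7 mOsm/kg
Osmolar gap = measured − calculated = 305 − 298.7 = 6.3 mOsm/kg

6.3 mOsm/kg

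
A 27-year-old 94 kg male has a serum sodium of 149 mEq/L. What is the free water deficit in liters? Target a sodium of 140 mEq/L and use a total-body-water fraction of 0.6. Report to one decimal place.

TBW = 0.6 · 94 = 56.4 L
Free water deficit = TBW · (Na/140 − 1)
= 56.4 · (149/140 − 1)
= 56.4 · 0.0643
= 3.63 L

3.6 L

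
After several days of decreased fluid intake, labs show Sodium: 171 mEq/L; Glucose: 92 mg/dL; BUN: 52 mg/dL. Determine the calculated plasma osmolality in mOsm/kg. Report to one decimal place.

365.7 mOsm/kg

Calculated osmolality = 2·Na + glucose/18 + BUN/2.8
= 2·171 + 92/18 + 52/2.8
= 342 + 5.11 + 18.57
= 365.68 mOsm/kg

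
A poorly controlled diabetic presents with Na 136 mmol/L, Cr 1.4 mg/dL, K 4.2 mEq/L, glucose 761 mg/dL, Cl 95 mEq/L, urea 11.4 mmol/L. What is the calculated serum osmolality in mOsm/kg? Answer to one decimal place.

Calculated osmolality = 2·Na + glucose/18 + urea
= 2·136 + 761/18 + 11.4
= 272 + 42.28 + 11.40
= 325.68 mOsm/kg

325.7 mOsm/kg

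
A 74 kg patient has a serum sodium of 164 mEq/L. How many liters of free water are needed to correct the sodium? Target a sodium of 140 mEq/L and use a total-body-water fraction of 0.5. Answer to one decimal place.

6.3 L

TBW = 0.5 · 74 = 37 L
Free water deficit = TBW · (Na/140 − 1)
= 37 · (164/140 − 1)
= 37 · 0.1714
= 6.34 L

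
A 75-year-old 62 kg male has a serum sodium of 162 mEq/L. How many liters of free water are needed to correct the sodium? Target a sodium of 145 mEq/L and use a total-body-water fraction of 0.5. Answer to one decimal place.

3.6 L

TBW = 0.5 · 62 = 31 L
Free water deficit = TBW · (Na/145 − 1)
= 31 · (162/145 − 1)
= 31 · 0.1172
= 3.63 L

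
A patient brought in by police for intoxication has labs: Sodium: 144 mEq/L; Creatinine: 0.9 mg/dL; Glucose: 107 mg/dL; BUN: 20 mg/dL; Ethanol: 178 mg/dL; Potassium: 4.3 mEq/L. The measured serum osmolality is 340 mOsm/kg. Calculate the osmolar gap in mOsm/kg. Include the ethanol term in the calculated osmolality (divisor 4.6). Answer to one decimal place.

Calculated osmolality = 2·Na + glucose/18 + BUN/2.8 + ethanol/4.6
= 2·144 + 107/18 + 20/2.8 + 178/4.6
= 288 + 5.94 + 7.14 + 38.70
= 339.78 mOsm/kg ≈ 339.8 mOsm/kg
Osmolar gap = measured − calculated = 340 − 339.8 = 0.2 mOsm/kg

0.2 mOsm/kg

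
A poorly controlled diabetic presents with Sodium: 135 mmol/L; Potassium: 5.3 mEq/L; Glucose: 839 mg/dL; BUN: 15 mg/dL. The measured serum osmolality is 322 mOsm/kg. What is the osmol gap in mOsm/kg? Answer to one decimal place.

Calculated osmolality = 2·Na + glucose/18 + BUN/2.8
= 2·135 + 839/18 + 15/2.8
= 270 + 46.61 + 5.36
= 321.97 mOsm/kg ≈ 322.0 mOsm/kg
Osmolar gap = measured − calculated = 322 − 322.0 = 0.0 mOsm/kg

0.0 mOsm/kg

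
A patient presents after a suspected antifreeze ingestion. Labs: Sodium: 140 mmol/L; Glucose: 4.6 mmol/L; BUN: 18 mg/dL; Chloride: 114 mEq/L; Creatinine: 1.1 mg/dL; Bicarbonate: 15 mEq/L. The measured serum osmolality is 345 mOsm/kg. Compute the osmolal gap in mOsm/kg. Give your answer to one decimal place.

Calculated osmolality = 2·Na + glucose + BUN/2.8
= 2·140 + 4.6 + 18/2.8
= 280 + 4.60 + 6.43
= 291.03 mOsm/kg ≈ 291.0 mOsm/kg
Osmolar gap = measured − calculated = 345 − 291.0 = 54.0 mOsm/kg

54.0 mOsm/kg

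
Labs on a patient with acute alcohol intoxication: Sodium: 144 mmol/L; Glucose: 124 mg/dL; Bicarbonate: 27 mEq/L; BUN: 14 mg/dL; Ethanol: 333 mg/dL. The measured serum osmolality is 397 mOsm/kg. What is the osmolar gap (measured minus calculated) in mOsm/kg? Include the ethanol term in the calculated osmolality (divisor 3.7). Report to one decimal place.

Calculated osmolality = 2·Na + glucose/18 + BUN/2.8 + ethanol/3.7
= 2·144 + 124/18 + 14/2.8 + 333/3.7
= 288 + 6.89 + 5 + 90
= 389.89 mOsm/kg ≈ 389.9 mOsm/kg
Osmolar gap = measured − calculated = 397 − 389.9 = 7.1 mOsm/kg

7.1 mOsm/kg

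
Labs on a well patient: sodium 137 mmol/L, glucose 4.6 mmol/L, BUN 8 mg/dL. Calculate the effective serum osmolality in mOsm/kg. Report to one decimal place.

278.6 mOsm/kg

Effective osmolality excludes urea (freely permeant across cell membranes):
2·Na + glucose
= 2·137 + 4.6
= 274 + 4.6
= 278.6 mOsm/kg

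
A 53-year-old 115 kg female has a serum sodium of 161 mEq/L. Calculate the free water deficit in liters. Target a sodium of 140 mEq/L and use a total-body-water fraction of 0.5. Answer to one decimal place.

8.6 L

TBW = 0.5 · 115 = 57.5 L
Free water deficit = TBW · (Na/140 − 1)
= 57.5 · (161/140 − 1)
= 57.5 · 0.15
= 8.62 L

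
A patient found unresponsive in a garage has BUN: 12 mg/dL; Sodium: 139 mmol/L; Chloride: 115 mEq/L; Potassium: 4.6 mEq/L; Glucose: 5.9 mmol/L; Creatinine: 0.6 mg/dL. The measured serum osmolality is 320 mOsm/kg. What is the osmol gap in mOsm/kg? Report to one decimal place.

Calculated osmolality = 2·Na + glucose + BUN/2.8
= 2·139 + 5.9 + 12/2.8
= 278 + 5.90 + 4.29
= 288.19 mOsm/kg ≈ 288.2 mOsm/kg
Osmolar gap = measured − calculated = 320 − 288.2 = 31.8 mOsm/kg

31.8 mOsm/kg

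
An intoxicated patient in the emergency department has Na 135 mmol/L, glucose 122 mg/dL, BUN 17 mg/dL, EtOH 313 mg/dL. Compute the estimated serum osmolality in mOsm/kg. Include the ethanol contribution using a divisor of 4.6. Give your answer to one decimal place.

Calculated osmolality = 2·Na + glucose/18 + BUN/2.8 + ethanol/4.6
= 2·135 + 122/18 + 17/2.8 + 313/4.6
= 270 + 6.78 + 6.07 + 68.04
= 350.89 mOsm/kg

350.9 mOsm/kg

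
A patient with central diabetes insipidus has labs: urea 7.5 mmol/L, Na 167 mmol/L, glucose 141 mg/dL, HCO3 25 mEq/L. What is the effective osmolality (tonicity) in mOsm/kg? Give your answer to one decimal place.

341.8 mOsm/kg

Effective osmolality excludes urea (freely permeant across cell membranes):
2·Na + glucose/18
= 2·167 + 141/18
= 334 + 7.83
= 341.83 mOsm/kg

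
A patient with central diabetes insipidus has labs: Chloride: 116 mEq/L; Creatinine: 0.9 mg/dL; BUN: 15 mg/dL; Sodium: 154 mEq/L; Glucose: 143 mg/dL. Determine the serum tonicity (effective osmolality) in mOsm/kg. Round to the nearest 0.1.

315.9 mOsm/kg

Effective osmolality excludes urea (freely permeant across cell membranes):
2·Na + glucose/18
= 2·154 + 143/18
= 308 + 7.94
= 315.94 mOsm/kg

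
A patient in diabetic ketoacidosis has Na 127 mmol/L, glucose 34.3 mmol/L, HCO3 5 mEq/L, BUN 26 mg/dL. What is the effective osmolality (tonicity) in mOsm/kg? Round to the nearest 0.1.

Effective osmolality excludes urea (freely permeant across cell membranes):
2·Na + glucose
= 2·127 + 34.3
= 254 + 34.3
= 288.3 mOsm/kg

288.3 mOsm/kg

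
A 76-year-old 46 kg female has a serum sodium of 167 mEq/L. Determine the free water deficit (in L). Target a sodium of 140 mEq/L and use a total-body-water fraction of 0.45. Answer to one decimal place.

TBW = 0.45 · 46 = 20.7 L
Free water deficit = TBW · (Na/140 − 1)
= 20.7 · (167/140 − 1)
= 20.7 · 0.1929
= 3.99 L

4.0 L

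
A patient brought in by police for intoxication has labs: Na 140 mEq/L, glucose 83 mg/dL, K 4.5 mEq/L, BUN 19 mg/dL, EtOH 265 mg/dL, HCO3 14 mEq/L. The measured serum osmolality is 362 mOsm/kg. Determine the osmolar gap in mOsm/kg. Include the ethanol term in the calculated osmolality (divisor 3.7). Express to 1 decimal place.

Calculated osmolality = 2·Na + glucose/18 + BUN/2.8 + ethanol/3.7
= 2·140 + 83/18 + 19/2.8 + 265/3.7
= 280 + 4.61 + 6.79 + 71.62
= 363.02 mOsm/kg ≈ 363.0 mOsm/kg
Osmolar gap = measured − calculated = 362 − 363.0 = -1.0 mOsm/kg

-1.0 mOsm/kg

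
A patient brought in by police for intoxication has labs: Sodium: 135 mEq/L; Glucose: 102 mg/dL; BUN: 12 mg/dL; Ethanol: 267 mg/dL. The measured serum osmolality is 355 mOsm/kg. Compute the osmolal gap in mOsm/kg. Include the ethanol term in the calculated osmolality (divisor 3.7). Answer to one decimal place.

2.9 mOsm/kg

Calculated osmolality = 2·Na + glucose/18 + BUN/2.8 + ethanol/3.7
= 2·135 + 102/18 + 12/2.8 + 267/3.7
= 270 + 5.67 + 4.29 + 72.16
= 352.12 mOsm/kg ≈ 352.1 mOsm/kg
Osmolar gap = measured − calculated = 355 − 352.1 = 2.9 mOsm/kg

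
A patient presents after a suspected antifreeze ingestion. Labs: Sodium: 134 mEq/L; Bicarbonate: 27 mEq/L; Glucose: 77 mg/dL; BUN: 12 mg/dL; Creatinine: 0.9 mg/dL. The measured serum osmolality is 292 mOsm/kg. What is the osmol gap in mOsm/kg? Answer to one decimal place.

Calculated osmolality = 2·Na + glucose/18 + BUN/2.8
= 2·134 + 77/18 + 12/2.8
= 268 + 4.28 + 4.29
= 276.57 mOsm/kg ≈ 276.6 mOsm/kg
Osmolar gap = measured − calculated = 292 − 276.6 = 15.4 mOsm/kg

15.4 mOsm/kg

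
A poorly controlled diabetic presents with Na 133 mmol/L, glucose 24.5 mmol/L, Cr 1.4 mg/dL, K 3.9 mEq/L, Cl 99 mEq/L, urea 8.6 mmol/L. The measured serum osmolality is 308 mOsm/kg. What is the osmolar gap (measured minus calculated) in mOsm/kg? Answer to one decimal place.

8.9 mOsm/kg

Calculated osmolality = 2·Na + glucose + urea
= 2·133 + 24.5 + 8.6
= 266 + 24.50 + 8.60
= 299.1 mOsm/kg ≈ 299.1 mOsm/kg
Osmolar gap = measured − calculated = 308 − 299.1 = 8.9 mOsm/kg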